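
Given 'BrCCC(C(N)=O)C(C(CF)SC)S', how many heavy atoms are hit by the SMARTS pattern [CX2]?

The query [CX2] means: C with X2: aliphatic carbon with exactly 2 total connections.
Check the 14 heavy atoms by environment: 7× C (X4) → no; 2× S (X2) → no; 1× F (X1) → no; 1× C (X3) → no; 1× O (X1) → no; 1× N (X3) → no; 1× Br (X1) → no.
No environment satisfies the query, so 0 matching atoms.

0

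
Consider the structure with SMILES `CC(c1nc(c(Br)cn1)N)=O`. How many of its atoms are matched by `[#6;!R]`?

2

Check the 11 heavy atoms by environment: 2× n (aromatic, in 6-ring) → no; 4× c (aromatic, in 6-ring) → no; 1× Br (acyclic) → no; 1× N (acyclic) → no; 2× C (acyclic) → match; 1× O (acyclic) → no.
That gives 2 matching atoms.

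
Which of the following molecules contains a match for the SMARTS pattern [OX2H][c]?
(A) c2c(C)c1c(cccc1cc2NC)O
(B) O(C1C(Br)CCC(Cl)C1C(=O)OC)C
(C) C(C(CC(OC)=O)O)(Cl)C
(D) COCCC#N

[OX2H][c] describes a hydroxyl oxygen attached to an aromatic carbon (a phenol).
(A) contains a hydroxyl group (-OH), which satisfies every atom and bond constraint.
(B) has a methoxy ether (-OCH3) but the oxygen has H0, not H1.
(C) has a hydroxyl group (-OH) but the -OH is on an aliphatic carbon, not an aromatic c.
(D) has a methoxy ether (-OCH3) but the oxygen has H0, not H1.
So the answer is (A).

A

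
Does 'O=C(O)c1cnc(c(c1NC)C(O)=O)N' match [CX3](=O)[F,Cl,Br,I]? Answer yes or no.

No

The pattern [CX3](=O)[F,Cl,Br,I] describes a carbonyl carbon bonded to a halogen — an acyl halide.
The closest candidate here is a carboxylic acid group (-C(=O)OH), but the carbonyl is bonded to -OH, not to a halogen. No other fragment satisfies the full query, so there is no match.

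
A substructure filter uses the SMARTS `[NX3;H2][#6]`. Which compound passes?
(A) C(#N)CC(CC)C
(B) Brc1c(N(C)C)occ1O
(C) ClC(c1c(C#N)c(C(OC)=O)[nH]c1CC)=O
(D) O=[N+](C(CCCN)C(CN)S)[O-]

D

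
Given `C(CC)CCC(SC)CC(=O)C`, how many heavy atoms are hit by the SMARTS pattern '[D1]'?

The query [D1] means: atom with exactly one heavy-atom neighbour (degree 1).
Check the 12 heavy atoms by environment: 5× C (D2) → no; 2× C (D3) → no; 1× S (D2) → no; 3× C (D1) → match; 1× O (D1) → match.
Summing the matching environments: 3 + 1 = 4 matching atoms.

4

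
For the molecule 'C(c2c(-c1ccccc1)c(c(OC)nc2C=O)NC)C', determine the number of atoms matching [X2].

The query [X2] means: any atom with exactly two total connections (bonds + H).
Check the 20 heavy atoms by environment: 1× n (aromatic, X2) → match; 11× c (aromatic, X3) → no; 1× C (X3) → no; 1× O (X1) → no; 1× O (X2) → match; 4× C (X4) → no; 1× N (X3) → no.
Summing the matching environments: 1 + 1 = 2 matching atoms.

2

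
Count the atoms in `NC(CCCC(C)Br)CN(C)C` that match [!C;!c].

3

The query [!C;!c] means: neither aliphatic nor aromatic carbon — same as [!#6].
Check the 12 heavy atoms by environment: 9× C → no; 2× N → match; 1× Br → match.
Summing the matching environments: 2 + 1 = 3 matching atoms.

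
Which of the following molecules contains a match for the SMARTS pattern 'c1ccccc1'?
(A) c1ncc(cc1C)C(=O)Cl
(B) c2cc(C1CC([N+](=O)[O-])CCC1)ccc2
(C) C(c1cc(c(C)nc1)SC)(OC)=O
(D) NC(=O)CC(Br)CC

c1ccccc1 describes six aromatic carbons in a ring (a benzene ring).
(A) has a methyl group (-CH3) but no six-membered all-carbon aromatic ring is present.
(B) contains a phenyl ring, which satisfies every atom and bond constraint.
(C) has a methyl group (-CH3) but no six-membered all-carbon aromatic ring is present.
(D) has a methyl group (-CH3) but no six-membered all-carbon aromatic ring is present.
So the answer is (B).

B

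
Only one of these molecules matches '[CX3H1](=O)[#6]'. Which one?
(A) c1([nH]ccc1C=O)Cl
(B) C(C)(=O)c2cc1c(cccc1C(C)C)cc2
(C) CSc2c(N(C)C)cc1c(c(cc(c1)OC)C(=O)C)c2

[CX3H1](=O)[#6] describes an sp2 carbon with one H, double-bonded to O and single-bonded to carbon (an aldehyde).
(A) contains an aldehyde (-CHO), which satisfies every atom and bond constraint.
(B) has an acetyl/ketone group (-C(=O)CH3) but the carbonyl carbon has H0 (two carbon neighbours), not H1.
(C) has an acetyl/ketone group (-C(=O)CH3) but the carbonyl carbon has H0 (two carbon neighbours), not H1.
So the answer is (A).

A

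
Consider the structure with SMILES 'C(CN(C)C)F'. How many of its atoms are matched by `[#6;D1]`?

2

The query [#6;D1] means: carbon bonded to exactly one heavy atom.
Check the 6 heavy atoms by environment: 2× C (D2) → no; 1× F (D1) → no; 1× N (D3) → no; 2× C (D1) → match.
That gives 2 matching atoms.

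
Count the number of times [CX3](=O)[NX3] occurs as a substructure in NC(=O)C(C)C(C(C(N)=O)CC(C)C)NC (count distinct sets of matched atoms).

2

[CX3](=O)[NX3] is the SMARTS for an amide: a carbonyl carbon bonded to a trivalent nitrogen.
The molecule carries 2 separate instances of a primary amide (-C(=O)NH2) meeting every constraint; each maps to a distinct set of atoms, giving 2 matches.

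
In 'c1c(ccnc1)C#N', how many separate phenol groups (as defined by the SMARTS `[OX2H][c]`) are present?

[OX2H][c] is the SMARTS for a phenol: a hydroxyl oxygen attached to an aromatic carbon.
No fragment in the molecule satisfies every constraint, giving 0 matches.

0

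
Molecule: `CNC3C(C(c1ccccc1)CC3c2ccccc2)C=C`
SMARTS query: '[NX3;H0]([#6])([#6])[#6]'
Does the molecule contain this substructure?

No

The pattern [NX3;H0]([#6])([#6])[#6] describes a trivalent nitrogen with no H, bonded to three carbons — a tertiary amine.
The closest candidate here is an N-methylamino group (-NHCH3), but the nitrogen still has one H (H1), not H0. No other fragment satisfies the full query, so there is no match.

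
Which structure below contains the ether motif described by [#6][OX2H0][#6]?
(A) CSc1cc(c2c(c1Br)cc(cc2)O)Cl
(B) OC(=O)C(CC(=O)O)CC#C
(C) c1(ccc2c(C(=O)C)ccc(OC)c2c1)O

C

[#6][OX2H0][#6] describes an aliphatic oxygen bridging two carbons with no H on the oxygen (an ether).
(A) has a hydroxyl group (-OH) but the oxygen has H1, not H0 bridging two carbons.
(B) has a carboxylic acid group (-C(=O)OH) but the -OH oxygen has H1; the =O is OX1, not OX2.
(C) contains a methoxy ether (-OCH3), which satisfies every atom and bond constraint.
So the answer is (C).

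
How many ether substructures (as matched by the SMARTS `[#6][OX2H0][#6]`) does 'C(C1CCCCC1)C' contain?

0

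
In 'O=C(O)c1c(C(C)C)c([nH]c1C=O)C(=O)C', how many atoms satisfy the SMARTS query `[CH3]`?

3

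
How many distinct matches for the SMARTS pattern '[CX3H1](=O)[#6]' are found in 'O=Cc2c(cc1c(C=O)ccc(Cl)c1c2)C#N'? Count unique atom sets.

[CX3H1](=O)[#6] is the SMARTS for an aldehyde: an sp2 carbon with one H, double-bonded to O and single-bonded to carbon.
The molecule carries 2 separate instances of an aldehyde (-CHO) meeting every constraint; each maps to a distinct set of atoms, giving 2 matches.

2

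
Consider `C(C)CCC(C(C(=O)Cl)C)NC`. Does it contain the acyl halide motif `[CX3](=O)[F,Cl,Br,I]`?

Yes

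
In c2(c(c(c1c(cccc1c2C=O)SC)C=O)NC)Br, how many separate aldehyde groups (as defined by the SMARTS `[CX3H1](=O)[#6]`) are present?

2

[CX3H1](=O)[#6] is the SMARTS for an aldehyde: an sp2 carbon with one H, double-bonded to O and single-bonded to carbon.
The molecule carries 2 separate instances of an aldehyde (-CHO) meeting every constraint; each maps to a distinct set of atoms, giving 2 matches.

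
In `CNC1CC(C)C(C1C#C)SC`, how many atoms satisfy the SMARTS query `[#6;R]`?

5

The query [#6;R] means: carbon that is part of a ring.
Check the 12 heavy atoms by environment: 5× C (in 5-ring) → match; 1× N (acyclic) → no; 5× C (acyclic) → no; 1× S (acyclic) → no.
That gives 5 matching atoms.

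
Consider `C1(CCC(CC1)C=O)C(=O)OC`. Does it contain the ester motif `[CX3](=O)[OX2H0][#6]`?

Yes

The pattern [CX3](=O)[OX2H0][#6] describes a carbonyl carbon bonded to an oxygen that is itself bonded to carbon (no H on that O) — an ester.
The molecule carries a methyl-ester group (-C(=O)OCH3), whose atoms satisfy every constraint of the query, so the pattern matches.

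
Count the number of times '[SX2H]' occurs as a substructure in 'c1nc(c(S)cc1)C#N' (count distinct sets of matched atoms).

1

[SX2H] is the SMARTS for a thiol: an aliphatic sulfur with two connections, one being H.
Exactly one fragment in the molecule meets all constraints, giving 1 match.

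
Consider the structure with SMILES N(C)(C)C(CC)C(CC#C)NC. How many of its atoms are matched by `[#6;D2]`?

The query [#6;D2] means: any carbon bonded to exactly two heavy atoms.
Check the 12 heavy atoms by environment: 3× C (D2) → match; 2× C (D3) → no; 5× C (D1) → no; 1× N (D2) → no; 1× N (D3) → no.
That gives 3 matching atoms.

3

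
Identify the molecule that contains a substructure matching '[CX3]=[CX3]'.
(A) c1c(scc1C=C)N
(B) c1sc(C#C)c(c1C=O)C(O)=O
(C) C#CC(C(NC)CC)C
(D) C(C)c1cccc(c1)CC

[CX3]=[CX3] describes a non-aromatic C=C double bond between two sp2 carbons (an alkene).
(A) contains a vinyl group (-CH=CH2), which satisfies every atom and bond constraint.
(B) has an ethynyl group (-C#CH) but the C-C bond is a triple bond, not a double bond.
(C) has an ethynyl group (-C#CH) but the C-C bond is a triple bond, not a double bond.
(D) has an ethyl group (-CH2CH3) but its C-C bond is a single bond between CX4 carbons, not CX3=CX3.
So the answer is (A).

A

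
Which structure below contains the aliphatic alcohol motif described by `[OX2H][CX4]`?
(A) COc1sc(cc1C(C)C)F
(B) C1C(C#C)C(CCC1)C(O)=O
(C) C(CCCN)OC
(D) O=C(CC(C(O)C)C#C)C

[OX2H][CX4] describes a hydroxyl oxygen bound to an sp3 (X4) carbon (an aliphatic alcohol).
(A) has a methoxy ether (-OCH3) but the oxygen has H0 (ether), not H1.
(B) has a carboxylic acid group (-C(=O)OH) but the -OH is on a CX3 carbonyl carbon, not a CX4 carbon.
(C) has a methoxy ether (-OCH3) but the oxygen has H0 (ether), not H1.
(D) contains a hydroxyl group (-OH), which satisfies every atom and bond constraint.
So the answer is (D).

D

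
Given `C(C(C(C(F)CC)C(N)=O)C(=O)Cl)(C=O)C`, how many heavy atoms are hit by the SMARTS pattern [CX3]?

Check the 16 heavy atoms by environment: 7× C (X4) → no; 3× C (X3) → match; 3× O (X1) → no; 1× N (X3) → no; 1× Cl (X1) → no; 1× F (X1) → no.
That gives 3 matching atoms.

3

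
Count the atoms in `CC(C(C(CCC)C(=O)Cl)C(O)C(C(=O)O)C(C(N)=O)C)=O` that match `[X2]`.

Check the 22 heavy atoms by environment: 10× C (X4) → no; 4× C (X3) → no; 4× O (X1) → no; 2× O (X2) → match; 1× Cl (X1) → no; 1× N (X3) → no.
That gives 2 matching atoms.

2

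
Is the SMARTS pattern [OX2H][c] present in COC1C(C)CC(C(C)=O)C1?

No

The pattern [OX2H][c] describes a hydroxyl oxygen attached to an aromatic carbon — a phenol.
The closest candidate here is a methoxy ether (-OCH3), but the oxygen has H0, not H1. No other fragment satisfies the full query, so there is no match.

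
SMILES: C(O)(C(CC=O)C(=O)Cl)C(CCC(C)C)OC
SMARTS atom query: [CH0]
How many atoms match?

The query [CH0] means: aliphatic carbon with no attached hydrogen.
Check the 17 heavy atoms by environment: 3× C (H2) → no; 5× C (H1) → no; 3× O (H0) → no; 3× C (H3) → no; 1× O (H1) → no; 1× C (H0) → match; 1× Cl (H0) → no.
That gives 1 matching atom.

1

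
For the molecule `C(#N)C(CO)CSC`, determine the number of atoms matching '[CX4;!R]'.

Check the 8 heavy atoms by environment: 4× C (X4, acyclic) → match; 1× O (X2, acyclic) → no; 1× C (X2, acyclic) → no; 1× N (X1, acyclic) → no; 1× S (X2, acyclic) → no.
That gives 4 matching atoms.

4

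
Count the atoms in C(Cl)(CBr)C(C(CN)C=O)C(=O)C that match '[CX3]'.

2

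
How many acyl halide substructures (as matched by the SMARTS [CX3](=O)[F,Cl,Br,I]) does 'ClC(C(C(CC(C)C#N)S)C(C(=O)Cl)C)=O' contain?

2

[CX3](=O)[F,Cl,Br,I] is the SMARTS for an acyl halide: a carbonyl carbon bonded to a halogen.
The molecule carries 2 separate instances of an acyl chloride (-C(=O)Cl) meeting every constraint; each maps to a distinct set of atoms, giving 2 matches.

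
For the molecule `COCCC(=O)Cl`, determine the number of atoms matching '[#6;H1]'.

Check the 7 heavy atoms by environment: 2× C (H2) → no; 2× O (H0) → no; 1× C (H3) → no; 1× C (H0) → no; 1× Cl (H0) → no.
No environment satisfies the query, so 0 matching atoms.

0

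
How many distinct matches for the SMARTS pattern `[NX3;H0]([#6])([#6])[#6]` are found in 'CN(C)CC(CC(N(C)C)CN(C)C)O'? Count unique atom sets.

[NX3;H0]([#6])([#6])[#6] is the SMARTS for a tertiary amine: a trivalent nitrogen with no H, bonded to three carbons.
The molecule carries 3 separate instances of a dimethylamino group (-N(CH3)2) meeting every constraint; each maps to a distinct set of atoms, giving 3 matches.

3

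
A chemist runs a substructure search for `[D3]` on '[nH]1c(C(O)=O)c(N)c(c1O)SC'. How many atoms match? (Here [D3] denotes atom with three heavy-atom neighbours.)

5

Check the 12 heavy atoms by environment: 1× n (aromatic, D2) → no; 4× c (aromatic, D3) → match; 1× N (D1) → no; 1× C (D3) → match; 3× O (D1) → no; 1× S (D2) → no; 1× C (D1) → no.
Summing the matching environments: 4 + 1 = 5 matching atoms.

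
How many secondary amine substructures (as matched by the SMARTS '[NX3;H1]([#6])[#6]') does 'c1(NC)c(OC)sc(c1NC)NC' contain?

3

[NX3;H1]([#6])[#6] is the SMARTS for a secondary amine: a trivalent nitrogen with one H, bonded to two carbons.
The molecule carries 3 separate instances of an N-methylamino group (-NHCH3) meeting every constraint; each maps to a distinct set of atoms, giving 3 matches.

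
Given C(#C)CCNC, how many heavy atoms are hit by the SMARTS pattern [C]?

5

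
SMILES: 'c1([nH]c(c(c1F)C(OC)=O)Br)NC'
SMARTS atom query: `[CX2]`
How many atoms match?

0

The query [CX2] means: C with X2: aliphatic carbon with exactly 2 total connections.
Check the 13 heavy atoms by environment: 1× n (aromatic, X3) → no; 4× c (aromatic, X3) → no; 1× C (X3) → no; 1× O (X1) → no; 1× O (X2) → no; 2× C (X4) → no; 1× N (X3) → no; 1× Br (X1) → no; 1× F (X1) → no.
No environment satisfies the query, so 0 matching atoms.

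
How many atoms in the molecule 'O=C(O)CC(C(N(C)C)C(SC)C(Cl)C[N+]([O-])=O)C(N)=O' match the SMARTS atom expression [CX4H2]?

2

The query [CX4H2] means: sp3 carbon (X4) with exactly two hydrogens.
Check the 21 heavy atoms by environment: 2× C (H2, X4) → match; 4× C (H1, X4) → no; 2× C (H0, X3) → no; 3× O (H0, X1) → no; 1× N (H2, X3) → no; 1× Cl (H0, X1) → no; 1× N (charge +1, H0, X3) → no; 1× O (charge -1, H0, X1) → no; 1× N (H0, X3) → no; 3× C (H3, X4) → no; 1× O (H1, X2) → no; 1× S (H0, X2) → no.
That gives 2 matching atoms.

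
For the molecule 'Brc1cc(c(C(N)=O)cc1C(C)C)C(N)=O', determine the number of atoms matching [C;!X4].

The query [C;!X4] means: aliphatic carbon that does not have four total connections.
Check the 16 heavy atoms by environment: 6× c (aromatic, X3) → no; 1× Br (X1) → no; 2× C (X3) → match; 2× O (X1) → no; 2× N (X3) → no; 3× C (X4) → no.
That gives 2 matching atoms.

2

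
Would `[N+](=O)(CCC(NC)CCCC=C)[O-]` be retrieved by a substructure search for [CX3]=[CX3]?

The pattern [CX3]=[CX3] describes a non-aromatic C=C double bond between two sp2 carbons — an alkene.
The molecule carries a vinyl group (-CH=CH2), whose atoms satisfy every constraint of the query, so the pattern matches.

Yes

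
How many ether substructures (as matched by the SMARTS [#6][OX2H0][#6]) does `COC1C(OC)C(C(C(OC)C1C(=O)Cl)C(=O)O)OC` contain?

[#6][OX2H0][#6] is the SMARTS for an ether: an aliphatic oxygen bridging two carbons with no H on the oxygen.
The molecule carries 4 separate instances of a methoxy ether (-OCH3) meeting every constraint; each maps to a distinct set of atoms, giving 4 matches.

4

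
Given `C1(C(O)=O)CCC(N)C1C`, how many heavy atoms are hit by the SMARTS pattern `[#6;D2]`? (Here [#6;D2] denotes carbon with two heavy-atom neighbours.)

The query [#6;D2] means: any carbon bonded to exactly two heavy atoms.
Check the 10 heavy atoms by environment: 4× C (D3) → no; 2× C (D2) → match; 1× N (D1) → no; 1× C (D1) → no; 2× O (D1) → no.
That gives 2 matching atoms.

2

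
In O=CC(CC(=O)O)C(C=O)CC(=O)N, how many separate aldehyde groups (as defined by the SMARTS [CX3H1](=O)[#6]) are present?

2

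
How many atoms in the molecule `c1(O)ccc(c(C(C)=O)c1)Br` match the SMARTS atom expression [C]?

Check the 11 heavy atoms by environment: 6× c (aromatic) → no; 2× O → no; 2× C → match; 1× Br → no.
That gives 2 matching atoms.

2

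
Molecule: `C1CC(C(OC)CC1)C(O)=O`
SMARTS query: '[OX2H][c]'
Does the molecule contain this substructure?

The pattern [OX2H][c] describes a hydroxyl oxygen attached to an aromatic carbon — a phenol.
The closest candidate here is a methoxy ether (-OCH3), but the oxygen has H0, not H1. No other fragment satisfies the full query, so there is no match.

No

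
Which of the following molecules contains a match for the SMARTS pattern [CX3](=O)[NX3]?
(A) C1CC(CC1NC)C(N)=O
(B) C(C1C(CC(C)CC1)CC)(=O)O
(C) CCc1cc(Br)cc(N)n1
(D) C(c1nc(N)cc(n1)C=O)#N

A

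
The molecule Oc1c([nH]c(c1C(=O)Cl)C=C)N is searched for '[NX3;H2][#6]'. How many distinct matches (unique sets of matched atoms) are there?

1

[NX3;H2][#6] is the SMARTS for a primary amine: a trivalent nitrogen with two H attached to carbon.
Exactly one fragment in the molecule meets all constraints, giving 1 match.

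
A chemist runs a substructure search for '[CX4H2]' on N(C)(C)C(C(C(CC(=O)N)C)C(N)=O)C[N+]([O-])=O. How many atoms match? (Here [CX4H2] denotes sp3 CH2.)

2

The query [CX4H2] means: sp3 carbon (X4) with exactly two hydrogens.
Check the 18 heavy atoms by environment: 2× C (H2, X4) → match; 3× C (H1, X4) → no; 2× C (H0, X3) → no; 3× O (H0, X1) → no; 2× N (H2, X3) → no; 3× C (H3, X4) → no; 1× N (charge +1, H0, X3) → no; 1× O (charge -1, H0, X1) → no; 1× N (H0, X3) → no.
That gives 2 matching atoms.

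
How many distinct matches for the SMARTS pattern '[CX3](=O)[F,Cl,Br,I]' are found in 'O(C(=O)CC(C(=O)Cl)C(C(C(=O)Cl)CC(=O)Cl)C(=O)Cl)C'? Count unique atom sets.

4

[CX3](=O)[F,Cl,Br,I] is the SMARTS for an acyl halide: a carbonyl carbon bonded to a halogen.
The molecule carries 4 separate instances of an acyl chloride (-C(=O)Cl) meeting every constraint; each maps to a distinct set of atoms, giving 4 matches.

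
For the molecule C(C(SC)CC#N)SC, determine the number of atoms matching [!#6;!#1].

3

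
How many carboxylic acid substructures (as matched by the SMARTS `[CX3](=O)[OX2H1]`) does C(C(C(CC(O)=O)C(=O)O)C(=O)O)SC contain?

3

[CX3](=O)[OX2H1] is the SMARTS for a carboxylic acid: an sp2 carbon double-bonded to O and single-bonded to an -OH oxygen.
The molecule carries 3 separate instances of a carboxylic acid group (-C(=O)OH) meeting every constraint; each maps to a distinct set of atoms, giving 3 matches.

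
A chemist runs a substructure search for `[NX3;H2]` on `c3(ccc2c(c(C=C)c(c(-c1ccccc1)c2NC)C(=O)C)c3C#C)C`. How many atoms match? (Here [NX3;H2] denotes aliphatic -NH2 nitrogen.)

0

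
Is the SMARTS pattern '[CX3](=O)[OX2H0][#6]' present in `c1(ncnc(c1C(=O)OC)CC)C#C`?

The pattern [CX3](=O)[OX2H0][#6] describes a carbonyl carbon bonded to an oxygen that is itself bonded to carbon (no H on that O) — an ester.
The molecule carries a methyl-ester group (-C(=O)OCH3), whose atoms satisfy every constraint of the query, so the pattern matches.

Yes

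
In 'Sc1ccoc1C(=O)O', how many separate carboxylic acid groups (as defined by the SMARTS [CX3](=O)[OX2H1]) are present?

1

[CX3](=O)[OX2H1] is the SMARTS for a carboxylic acid: an sp2 carbon double-bonded to O and single-bonded to an -OH oxygen.
Exactly one fragment in the molecule meets all constraints, giving 1 match.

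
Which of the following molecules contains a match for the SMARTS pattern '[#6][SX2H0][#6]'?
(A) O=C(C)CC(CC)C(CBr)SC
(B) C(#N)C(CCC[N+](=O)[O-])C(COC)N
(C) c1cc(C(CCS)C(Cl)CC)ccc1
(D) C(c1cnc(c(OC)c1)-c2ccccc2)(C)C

[#6][SX2H0][#6] describes an aliphatic sulfur bridging two carbons with no H on the sulfur (a thioether).
(A) contains a methylthio ether (-SCH3), which satisfies every atom and bond constraint.
(B) has a methoxy ether (-OCH3) but the bridging atom is O, not S.
(C) has a thiol (-SH) but the sulfur has H1, not H0 bridging two carbons.
(D) has a methoxy ether (-OCH3) but the bridging atom is O, not S.
So the answer is (A).

A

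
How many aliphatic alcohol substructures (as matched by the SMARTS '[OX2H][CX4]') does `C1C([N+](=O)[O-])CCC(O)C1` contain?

[OX2H][CX4] is the SMARTS for an aliphatic alcohol: a hydroxyl oxygen bound to an sp3 (X4) carbon.
Exactly one fragment in the molecule meets all constraints, giving 1 match.

1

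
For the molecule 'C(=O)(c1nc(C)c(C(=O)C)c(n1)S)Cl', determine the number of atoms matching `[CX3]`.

2

The query [CX3] means: C with X3: aliphatic carbon with exactly 3 total connections.
Check the 14 heavy atoms by environment: 2× n (aromatic, X2) → no; 4× c (aromatic, X3) → no; 2× C (X4) → no; 1× S (X2) → no; 2× C (X3) → match; 2× O (X1) → no; 1× Cl (X1) → no.
That gives 2 matching atoms.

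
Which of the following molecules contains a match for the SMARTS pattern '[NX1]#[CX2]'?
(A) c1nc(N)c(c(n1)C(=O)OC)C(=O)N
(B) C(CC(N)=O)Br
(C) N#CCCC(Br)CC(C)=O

C

[NX1]#[CX2] describes a nitrogen triple-bonded to a two-connected carbon (a nitrile).
(A) has a primary amide (-C(=O)NH2) but the nitrogen is NX3, not NX1.
(B) has a primary amide (-C(=O)NH2) but the nitrogen is NX3, not NX1.
(C) contains a nitrile (-C#N), which satisfies every atom and bond constraint.
So the answer is (C).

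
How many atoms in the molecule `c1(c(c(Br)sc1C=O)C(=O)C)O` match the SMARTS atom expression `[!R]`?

7

The query [!R] means: !R matches any atom not in a ring.
Check the 12 heavy atoms by environment: 1× s (aromatic, in 5-ring) → no; 4× c (aromatic, in 5-ring) → no; 3× O (acyclic) → match; 3× C (acyclic) → match; 1× Br (acyclic) → match.
Summing the matching environments: 3 + 3 + 1 = 7 matching atoms.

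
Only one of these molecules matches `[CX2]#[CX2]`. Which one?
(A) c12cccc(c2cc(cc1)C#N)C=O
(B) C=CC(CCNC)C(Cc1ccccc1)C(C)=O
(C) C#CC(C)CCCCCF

[CX2]#[CX2] describes a carbon-carbon triple bond (an alkyne).
(A) has a nitrile (-C#N) but the triple bond is C#N, not C#C.
(B) has a vinyl group (-CH=CH2) but the C=C is a double bond; both carbons are CX3, not CX2.
(C) contains an ethynyl group (-C#CH), which satisfies every atom and bond constraint.
So the answer is (C).

C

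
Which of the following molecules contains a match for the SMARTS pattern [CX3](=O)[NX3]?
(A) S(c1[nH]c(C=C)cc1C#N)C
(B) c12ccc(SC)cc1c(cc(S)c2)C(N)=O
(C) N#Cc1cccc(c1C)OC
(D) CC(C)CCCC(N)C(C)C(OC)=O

B

[CX3](=O)[NX3] describes a carbonyl carbon bonded to a trivalent nitrogen (an amide).
(A) has a nitrile (-C#N) but the nitrile N is NX1 (triple-bonded), not NX3.
(B) contains a primary amide (-C(=O)NH2), which satisfies every atom and bond constraint.
(C) has a nitrile (-C#N) but the nitrile N is NX1 (triple-bonded), not NX3.
(D) has a methyl-ester group (-C(=O)OCH3) but the carbonyl is bonded to O, not to an NX3 nitrogen.
So the answer is (B).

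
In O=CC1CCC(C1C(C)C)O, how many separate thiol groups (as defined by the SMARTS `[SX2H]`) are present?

[SX2H] is the SMARTS for a thiol: an aliphatic sulfur with two connections, one being H.
The molecule has a hydroxyl group (-OH), but it is an -OH, not an -SH; nothing else fits, so there are 0 matches.

0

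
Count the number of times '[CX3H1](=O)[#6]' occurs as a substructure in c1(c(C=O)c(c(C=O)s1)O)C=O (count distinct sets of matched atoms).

3

[CX3H1](=O)[#6] is the SMARTS for an aldehyde: an sp2 carbon with one H, double-bonded to O and single-bonded to carbon.
The molecule carries 3 separate instances of an aldehyde (-CHO) meeting every constraint; each maps to a distinct set of atoms, giving 3 matches.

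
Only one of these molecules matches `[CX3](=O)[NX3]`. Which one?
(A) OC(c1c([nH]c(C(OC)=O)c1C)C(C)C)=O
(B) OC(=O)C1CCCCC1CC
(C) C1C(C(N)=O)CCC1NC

[CX3](=O)[NX3] describes a carbonyl carbon bonded to a trivalent nitrogen (an amide).
(A) has a carboxylic acid group (-C(=O)OH) but the carbonyl is bonded to O, not to an NX3 nitrogen.
(B) has a carboxylic acid group (-C(=O)OH) but the carbonyl is bonded to O, not to an NX3 nitrogen.
(C) contains a primary amide (-C(=O)NH2), which satisfies every atom and bond constraint.
So the answer is (C).

C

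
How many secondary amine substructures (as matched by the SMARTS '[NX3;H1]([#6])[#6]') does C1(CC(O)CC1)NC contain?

[NX3;H1]([#6])[#6] is the SMARTS for a secondary amine: a trivalent nitrogen with one H, bonded to two carbons.
Exactly one fragment in the molecule meets all constraints, giving 1 match.

1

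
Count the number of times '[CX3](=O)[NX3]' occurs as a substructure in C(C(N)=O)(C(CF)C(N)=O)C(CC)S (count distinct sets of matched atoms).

[CX3](=O)[NX3] is the SMARTS for an amide: a carbonyl carbon bonded to a trivalent nitrogen.
The molecule carries 2 separate instances of a primary amide (-C(=O)NH2) meeting every constraint; each maps to a distinct set of atoms, giving 2 matches.

2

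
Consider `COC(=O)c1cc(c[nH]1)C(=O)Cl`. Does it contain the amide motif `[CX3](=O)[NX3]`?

No

The pattern [CX3](=O)[NX3] describes a carbonyl carbon bonded to a trivalent nitrogen — an amide.
The closest candidate here is a methyl-ester group (-C(=O)OCH3), but the carbonyl is bonded to O, not to an NX3 nitrogen. No other fragment satisfies the full query, so there is no match.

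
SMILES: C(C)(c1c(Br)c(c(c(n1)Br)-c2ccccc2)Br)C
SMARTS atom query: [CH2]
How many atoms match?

0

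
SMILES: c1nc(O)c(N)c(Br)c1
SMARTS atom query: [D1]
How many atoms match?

3

The query [D1] means: atom with exactly one heavy-atom neighbour (degree 1).
Check the 9 heavy atoms by environment: 1× n (aromatic, D2) → no; 2× c (aromatic, D2) → no; 3× c (aromatic, D3) → no; 1× Br (D1) → match; 1× O (D1) → match; 1× N (D1) → match.
Summing the matching environments: 1 + 1 + 1 = 3 matching atoms.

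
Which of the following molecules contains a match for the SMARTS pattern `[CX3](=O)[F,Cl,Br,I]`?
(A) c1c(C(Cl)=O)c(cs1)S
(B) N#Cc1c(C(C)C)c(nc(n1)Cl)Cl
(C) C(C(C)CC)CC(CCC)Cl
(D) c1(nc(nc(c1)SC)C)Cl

A

[CX3](=O)[F,Cl,Br,I] describes a carbonyl carbon bonded to a halogen (an acyl halide).
(A) contains an acyl chloride (-C(=O)Cl), which satisfies every atom and bond constraint.
(B) has a chloro substituent but the Cl is not on a carbonyl carbon.
(C) has a chloro substituent but the Cl is not on a carbonyl carbon.
(D) has a chloro substituent but the Cl is not on a carbonyl carbon.
So the answer is (A).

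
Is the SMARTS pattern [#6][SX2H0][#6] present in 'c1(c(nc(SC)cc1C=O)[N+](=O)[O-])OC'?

Yes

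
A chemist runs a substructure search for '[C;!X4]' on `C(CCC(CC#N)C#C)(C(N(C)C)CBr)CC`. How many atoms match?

3

The query [C;!X4] means: aliphatic carbon that does not have four total connections.
Check the 17 heavy atoms by environment: 11× C (X4) → no; 3× C (X2) → match; 1× Br (X1) → no; 1× N (X3) → no; 1× N (X1) → no.
That gives 3 matching atoms.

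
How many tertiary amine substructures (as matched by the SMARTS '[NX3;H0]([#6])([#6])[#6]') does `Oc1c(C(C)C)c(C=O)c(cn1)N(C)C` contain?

1

[NX3;H0]([#6])([#6])[#6] is the SMARTS for a tertiary amine: a trivalent nitrogen with no H, bonded to three carbons.
Exactly one fragment in the molecule meets all constraints, giving 1 match.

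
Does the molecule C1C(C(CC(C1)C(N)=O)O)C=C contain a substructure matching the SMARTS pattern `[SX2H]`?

No

The pattern [SX2H] describes an aliphatic sulfur with two connections, one being H — a thiol.
The closest candidate here is a hydroxyl group (-OH), but it is an -OH, not an -SH. No other fragment satisfies the full query, so there is no match.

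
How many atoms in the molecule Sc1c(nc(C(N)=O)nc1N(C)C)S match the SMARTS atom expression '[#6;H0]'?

5

Check the 14 heavy atoms by environment: 2× n (aromatic, H0) → no; 4× c (aromatic, H0) → match; 2× S (H1) → no; 1× N (H0) → no; 2× C (H3) → no; 1× C (H0) → match; 1× O (H0) → no; 1× N (H2) → no.
Summing the matching environments: 4 + 1 = 5 matching atoms.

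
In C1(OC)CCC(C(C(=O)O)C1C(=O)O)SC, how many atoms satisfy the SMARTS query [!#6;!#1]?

6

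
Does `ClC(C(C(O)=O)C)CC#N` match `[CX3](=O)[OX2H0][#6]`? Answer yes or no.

No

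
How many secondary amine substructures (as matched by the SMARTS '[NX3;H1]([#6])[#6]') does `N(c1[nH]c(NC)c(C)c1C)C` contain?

2

[NX3;H1]([#6])[#6] is the SMARTS for a secondary amine: a trivalent nitrogen with one H, bonded to two carbons.
The molecule carries 2 separate instances of an N-methylamino group (-NHCH3) meeting every constraint; each maps to a distinct set of atoms, giving 2 matches.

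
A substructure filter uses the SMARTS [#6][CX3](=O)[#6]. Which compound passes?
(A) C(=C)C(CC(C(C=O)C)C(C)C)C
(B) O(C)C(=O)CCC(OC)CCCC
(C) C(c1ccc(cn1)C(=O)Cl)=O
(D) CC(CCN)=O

D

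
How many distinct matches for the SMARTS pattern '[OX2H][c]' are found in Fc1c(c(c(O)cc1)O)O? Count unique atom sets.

[OX2H][c] is the SMARTS for a phenol: a hydroxyl oxygen attached to an aromatic carbon.
The molecule carries 3 separate instances of a hydroxyl group (-OH) meeting every constraint; each maps to a distinct set of atoms, giving 3 matches.

3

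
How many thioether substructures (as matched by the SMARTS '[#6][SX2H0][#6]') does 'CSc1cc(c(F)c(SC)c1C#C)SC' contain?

[#6][SX2H0][#6] is the SMARTS for a thioether: an aliphatic sulfur bridging two carbons with no H on the sulfur.
The molecule carries 3 separate instances of a methylthio ether (-SCH3) meeting every constraint; each maps to a distinct set of atoms, giving 3 matches.

3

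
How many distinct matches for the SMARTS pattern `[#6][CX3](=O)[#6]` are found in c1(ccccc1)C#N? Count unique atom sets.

0

[#6][CX3](=O)[#6] is the SMARTS for a ketone: a carbonyl carbon (no H) flanked by two carbons.
No fragment in the molecule satisfies every constraint, giving 0 matches.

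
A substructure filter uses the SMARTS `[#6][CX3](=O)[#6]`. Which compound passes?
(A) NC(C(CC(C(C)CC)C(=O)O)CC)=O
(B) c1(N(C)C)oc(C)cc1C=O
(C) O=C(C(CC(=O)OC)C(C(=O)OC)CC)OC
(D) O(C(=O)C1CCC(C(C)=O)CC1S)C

D

[#6][CX3](=O)[#6] describes a carbonyl carbon (no H) flanked by two carbons (a ketone).
(A) has a primary amide (-C(=O)NH2) but one neighbour of the carbonyl carbon is N, not C.
(B) has an aldehyde (-CHO) but the carbonyl carbon has H1, so it is not flanked by two carbons.
(C) has a methyl-ester group (-C(=O)OCH3) but one neighbour of the carbonyl carbon is O, not C.
(D) contains an acetyl/ketone group (-C(=O)CH3), which satisfies every atom and bond constraint.
So the answer is (D).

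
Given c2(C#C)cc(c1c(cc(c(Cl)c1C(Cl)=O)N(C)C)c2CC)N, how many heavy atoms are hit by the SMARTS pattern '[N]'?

The query [N] means: uppercase N matches aliphatic (non-aromatic) nitrogen only.
Check the 22 heavy atoms by environment: 10× c (aromatic) → no; 2× N → match; 2× Cl → no; 7× C → no; 1× O → no.
That gives 2 matching atoms.

2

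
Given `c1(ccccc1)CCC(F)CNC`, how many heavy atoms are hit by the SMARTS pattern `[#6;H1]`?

6

Check the 13 heavy atoms by environment: 3× C (H2) → no; 1× C (H1) → match; 1× F (H0) → no; 1× N (H1) → no; 1× C (H3) → no; 1× c (aromatic, H0) → no; 5× c (aromatic, H1) → match.
Summing the matching environments: 1 + 5 = 6 matching atoms.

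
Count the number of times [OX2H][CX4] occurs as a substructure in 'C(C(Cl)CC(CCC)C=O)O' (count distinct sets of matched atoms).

[OX2H][CX4] is the SMARTS for an aliphatic alcohol: a hydroxyl oxygen bound to an sp3 (X4) carbon.
Exactly one fragment in the molecule meets all constraints, giving 1 match.

1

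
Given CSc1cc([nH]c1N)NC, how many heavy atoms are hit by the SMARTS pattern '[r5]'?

5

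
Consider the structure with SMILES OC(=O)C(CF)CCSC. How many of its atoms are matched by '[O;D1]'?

The query [O;D1] means: aliphatic oxygen bonded to exactly one heavy atom.
Check the 10 heavy atoms by environment: 3× C (D2) → no; 2× C (D3) → no; 1× S (D2) → no; 1× C (D1) → no; 1× F (D1) → no; 2× O (D1) → match.
That gives 2 matching atoms.

2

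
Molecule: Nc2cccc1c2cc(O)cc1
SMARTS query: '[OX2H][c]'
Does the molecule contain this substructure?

Yes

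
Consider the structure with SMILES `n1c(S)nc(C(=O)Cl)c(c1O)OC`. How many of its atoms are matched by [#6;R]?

4

Check the 13 heavy atoms by environment: 2× n (aromatic, in 6-ring) → no; 4× c (aromatic, in 6-ring) → match; 2× C (acyclic) → no; 3× O (acyclic) → no; 1× Cl (acyclic) → no; 1× S (acyclic) → no.
That gives 4 matching atoms.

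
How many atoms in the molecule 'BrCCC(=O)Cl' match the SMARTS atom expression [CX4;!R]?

2

The query [CX4;!R] means: aliphatic carbon with four total connections, not in a ring.
Check the 6 heavy atoms by environment: 2× C (X4, acyclic) → match; 1× Br (X1, acyclic) → no; 1× C (X3, acyclic) → no; 1× O (X1, acyclic) → no; 1× Cl (X1, acyclic) → no.
That gives 2 matching atoms.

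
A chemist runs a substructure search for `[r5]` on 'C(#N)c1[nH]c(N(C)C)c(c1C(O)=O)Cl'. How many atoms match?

The query [r5] means: r5 matches atoms in a five-membered ring.
Check the 14 heavy atoms by environment: 1× n (aromatic, in 5-ring) → match; 4× c (aromatic, in 5-ring) → match; 1× Cl (acyclic) → no; 4× C (acyclic) → no; 2× N (acyclic) → no; 2× O (acyclic) → no.
Summing the matching environments: 1 + 4 = 5 matching atoms.

5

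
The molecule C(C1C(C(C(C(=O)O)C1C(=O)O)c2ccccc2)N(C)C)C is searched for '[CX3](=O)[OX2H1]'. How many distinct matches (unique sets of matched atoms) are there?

[CX3](=O)[OX2H1] is the SMARTS for a carboxylic acid: an sp2 carbon double-bonded to O and single-bonded to an -OH oxygen.
The molecule carries 2 separate instances of a carboxylic acid group (-C(=O)OH) meeting every constraint; each maps to a distinct set of atoms, giving 2 matches.

2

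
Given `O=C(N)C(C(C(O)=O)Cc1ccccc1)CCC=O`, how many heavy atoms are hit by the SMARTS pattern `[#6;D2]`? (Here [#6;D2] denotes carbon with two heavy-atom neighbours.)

The query [#6;D2] means: any carbon bonded to exactly two heavy atoms.
Check the 19 heavy atoms by environment: 4× C (D2) → match; 4× C (D3) → no; 1× c (aromatic, D3) → no; 5× c (aromatic, D2) → match; 4× O (D1) → no; 1× N (D1) → no.
Summing the matching environments: 4 + 5 = 9 matching atoms.

9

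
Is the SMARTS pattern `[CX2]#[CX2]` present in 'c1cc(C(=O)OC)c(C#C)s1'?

The pattern [CX2]#[CX2] describes a carbon-carbon triple bond — an alkyne.
The molecule carries an ethynyl group (-C#CH), whose atoms satisfy every constraint of the query, so the pattern matches.

Yes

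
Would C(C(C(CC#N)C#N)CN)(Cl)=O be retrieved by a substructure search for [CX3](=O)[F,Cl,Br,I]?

Yes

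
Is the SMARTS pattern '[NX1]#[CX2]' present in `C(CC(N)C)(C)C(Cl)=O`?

No

The pattern [NX1]#[CX2] describes a nitrogen triple-bonded to a two-connected carbon — a nitrile.
The closest candidate here is a primary amino group (-NH2), but the nitrogen is NX3 (three connections), not NX1 triple-bonded. No other fragment satisfies the full query, so there is no match.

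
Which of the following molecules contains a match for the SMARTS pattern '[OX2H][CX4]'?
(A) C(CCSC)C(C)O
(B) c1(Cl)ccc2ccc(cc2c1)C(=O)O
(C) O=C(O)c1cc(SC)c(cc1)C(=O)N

[OX2H][CX4] describes a hydroxyl oxygen bound to an sp3 (X4) carbon (an aliphatic alcohol).
(A) contains a hydroxyl group (-OH), which satisfies every atom and bond constraint.
(B) has a carboxylic acid group (-C(=O)OH) but the -OH is on a CX3 carbonyl carbon, not a CX4 carbon.
(C) has a carboxylic acid group (-C(=O)OH) but the -OH is on a CX3 carbonyl carbon, not a CX4 carbon.
So the answer is (A).

A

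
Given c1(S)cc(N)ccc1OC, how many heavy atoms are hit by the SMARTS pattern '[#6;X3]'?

Check the 10 heavy atoms by environment: 6× c (aromatic, X3) → match; 1× S (X2) → no; 1× N (X3) → no; 1× O (X2) → no; 1× C (X4) → no.
That gives 6 matching atoms.

6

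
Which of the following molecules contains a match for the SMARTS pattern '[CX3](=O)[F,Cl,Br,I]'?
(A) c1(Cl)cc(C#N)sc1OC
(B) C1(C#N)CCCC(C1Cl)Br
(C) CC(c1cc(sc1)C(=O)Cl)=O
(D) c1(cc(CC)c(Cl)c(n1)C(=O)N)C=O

C

[CX3](=O)[F,Cl,Br,I] describes a carbonyl carbon bonded to a halogen (an acyl halide).
(A) has a chloro substituent but the Cl is not on a carbonyl carbon.
(B) has a chloro substituent but the Cl is not on a carbonyl carbon.
(C) contains an acyl chloride (-C(=O)Cl), which satisfies every atom and bond constraint.
(D) has a chloro substituent but the Cl is not on a carbonyl carbon.
So the answer is (C).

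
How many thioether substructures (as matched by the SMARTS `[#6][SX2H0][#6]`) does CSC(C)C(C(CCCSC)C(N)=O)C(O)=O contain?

2

[#6][SX2H0][#6] is the SMARTS for a thioether: an aliphatic sulfur bridging two carbons with no H on the sulfur.
The molecule carries 2 separate instances of a methylthio ether (-SCH3) meeting every constraint; each maps to a distinct set of atoms, giving 2 matches.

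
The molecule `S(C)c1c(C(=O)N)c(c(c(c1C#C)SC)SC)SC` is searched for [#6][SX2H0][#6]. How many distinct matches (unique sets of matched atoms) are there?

4

[#6][SX2H0][#6] is the SMARTS for a thioether: an aliphatic sulfur bridging two carbons with no H on the sulfur.
The molecule carries 4 separate instances of a methylthio ether (-SCH3) meeting every constraint; each maps to a distinct set of atoms, giving 4 matches.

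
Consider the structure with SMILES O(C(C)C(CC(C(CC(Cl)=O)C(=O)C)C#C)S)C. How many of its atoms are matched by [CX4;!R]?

9

The query [CX4;!R] means: aliphatic carbon with four total connections, not in a ring.
Check the 18 heavy atoms by environment: 9× C (X4, acyclic) → match; 2× C (X3, acyclic) → no; 2× O (X1, acyclic) → no; 1× S (X2, acyclic) → no; 2× C (X2, acyclic) → no; 1× O (X2, acyclic) → no; 1× Cl (X1, acyclic) → no.
That gives 9 matching atoms.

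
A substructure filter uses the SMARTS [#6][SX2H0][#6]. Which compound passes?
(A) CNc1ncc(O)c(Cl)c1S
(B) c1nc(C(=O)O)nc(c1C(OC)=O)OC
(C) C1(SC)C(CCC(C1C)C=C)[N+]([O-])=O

C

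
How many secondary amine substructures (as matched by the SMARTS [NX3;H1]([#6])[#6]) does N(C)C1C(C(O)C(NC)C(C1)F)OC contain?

2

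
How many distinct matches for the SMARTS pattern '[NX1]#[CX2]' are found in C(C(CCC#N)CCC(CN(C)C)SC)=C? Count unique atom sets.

[NX1]#[CX2] is the SMARTS for a nitrile: a nitrogen triple-bonded to a two-connected carbon.
Exactly one fragment in the molecule meets all constraints, giving 1 match.

1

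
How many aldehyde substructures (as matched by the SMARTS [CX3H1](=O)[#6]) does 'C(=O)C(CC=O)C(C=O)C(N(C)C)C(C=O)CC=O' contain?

5

[CX3H1](=O)[#6] is the SMARTS for an aldehyde: an sp2 carbon with one H, double-bonded to O and single-bonded to carbon.
The molecule carries 5 separate instances of an aldehyde (-CHO) meeting every constraint; each maps to a distinct set of atoms, giving 5 matches.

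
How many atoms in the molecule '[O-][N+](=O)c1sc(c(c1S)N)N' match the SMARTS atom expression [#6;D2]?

0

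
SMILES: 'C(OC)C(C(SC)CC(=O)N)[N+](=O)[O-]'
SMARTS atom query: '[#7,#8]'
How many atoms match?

6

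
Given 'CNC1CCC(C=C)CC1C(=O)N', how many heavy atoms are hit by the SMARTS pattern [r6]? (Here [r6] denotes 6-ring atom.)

6

The query [r6] means: r6 matches atoms in a six-membered ring.
Check the 13 heavy atoms by environment: 6× C (in 6-ring) → match; 2× N (acyclic) → no; 4× C (acyclic) → no; 1× O (acyclic) → no.
That gives 6 matching atoms.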